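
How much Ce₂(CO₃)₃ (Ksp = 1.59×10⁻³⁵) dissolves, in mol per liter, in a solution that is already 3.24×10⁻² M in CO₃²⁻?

3.42×10⁻¹⁶ M

Ce₂(CO₃)₃(s) ⇌ 2 Ce³⁺(aq) + 3 CO₃²⁻(aq)
The solution already contains CO₃²⁻ at 3.24×10⁻² M. Let s be the molar solubility of Ce₂(CO₃)₃.
[CO₃²⁻] ≈ 3.24×10⁻² M (common ion dominates); [Ce³⁺] = 2s.
Ksp = [Ce³⁺]^2[CO₃²⁻]^3 = (2s)^2(3.24×10⁻²)^3
(2s)^2 = 1.59×10⁻³⁵ / (3.24×10⁻²)^3 = 4.67×10⁻³¹
s = 3.42×10⁻¹⁶ M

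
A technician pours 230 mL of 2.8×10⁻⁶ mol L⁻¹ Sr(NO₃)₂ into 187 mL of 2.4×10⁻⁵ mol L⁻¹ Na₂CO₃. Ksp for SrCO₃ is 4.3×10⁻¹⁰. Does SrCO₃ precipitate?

No

The combined volume is 417 mL.
[Sr²⁺] = (2.8×10⁻⁶)(230)/417 = 1.5×10⁻⁶ mol L⁻¹
[CO₃²⁻] = (2.4×10⁻⁵)(187)/417 = 1.1×10⁻⁵ mol L⁻¹
Q = [Sr²⁺][CO₃²⁻] = 1.7×10⁻¹¹
Q < Ksp (1.7×10⁻¹¹ vs 4.3×10⁻¹⁰); the solution remains unsaturated and no precipitate forms.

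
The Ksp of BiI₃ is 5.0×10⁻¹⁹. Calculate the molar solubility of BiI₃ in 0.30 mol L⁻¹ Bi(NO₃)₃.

4.0×10⁻⁷ M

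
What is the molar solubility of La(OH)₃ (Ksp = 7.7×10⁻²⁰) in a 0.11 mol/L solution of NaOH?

5.8×10⁻¹⁷ M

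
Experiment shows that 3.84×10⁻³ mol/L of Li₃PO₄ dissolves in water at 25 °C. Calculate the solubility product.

Ksp = 5.87×10⁻⁹

Li₃PO₄(s) ⇌ 3 Li⁺(aq) + PO₄³⁻(aq)
Let s be the molar solubility. Then [Li⁺] = 3s and [PO₄³⁻] = s.
Ksp = [Li⁺]^3[PO₄³⁻] = (3s)^3 · s = 27s^4
Ksp = 27 × (3.84×10⁻³)^4 = 5.87×10⁻⁹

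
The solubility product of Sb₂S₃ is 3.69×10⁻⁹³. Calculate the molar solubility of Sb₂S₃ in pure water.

Sb₂S₃(s) ⇌ 2 Sb³⁺(aq) + 3 S²⁻(aq)
Let s be the molar solubility. Then [Sb³⁺] = 2s and [S²⁻] = 3s.
Ksp = [Sb³⁺]^2[S²⁻]^3 = (2s)^2 · (3s)^3 = 108s^5
108s^5 = 3.69×10⁻⁹³  ⇒  s^5 = 3.42×10⁻⁹⁵
s = 1.28×10⁻¹⁹ mol/L

1.28×10⁻¹⁹ M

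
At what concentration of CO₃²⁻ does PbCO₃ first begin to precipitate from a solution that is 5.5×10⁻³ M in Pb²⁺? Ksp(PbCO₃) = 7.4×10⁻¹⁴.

The threshold for precipitation is Q = Ksp.
PbCO₃(s) ⇌ Pb²⁺(aq) + CO₃²⁻(aq)
Ksp = [Pb²⁺][CO₃²⁻] = [CO₃²⁻](5.5×10⁻³)
[CO₃²⁻] = 7.4×10⁻¹⁴ / (5.5×10⁻³) = 1.3×10⁻¹¹
[CO₃²⁻] = 1.3×10⁻¹¹ M

1.3×10⁻¹¹ M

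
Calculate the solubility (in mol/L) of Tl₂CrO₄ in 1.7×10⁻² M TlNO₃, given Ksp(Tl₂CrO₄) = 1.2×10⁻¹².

4.2×10⁻⁹ M

Tl₂CrO₄(s) ⇌ 2 Tl⁺(aq) + CrO₄²⁻(aq)
With Tl⁺ already at 1.7×10⁻² M and s small, take [Tl⁺] ≈ 1.7×10⁻² M and [CrO₄²⁻] = s.
Ksp = [Tl⁺]^2[CrO₄²⁻] = (1.7×10⁻²)^2s
s = 1.2×10⁻¹² / (1.7×10⁻²)^2 = 4.2×10⁻⁹
s = 4.2×10⁻⁹ M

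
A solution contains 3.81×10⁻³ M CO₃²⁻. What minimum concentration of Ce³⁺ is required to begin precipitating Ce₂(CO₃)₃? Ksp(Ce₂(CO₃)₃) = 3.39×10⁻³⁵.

Each salt precipitates once Q = Ksp for that salt.
Ce₂(CO₃)₃(s) ⇌ 2 Ce³⁺(aq) + 3 CO₃²⁻(aq)
Ksp = [Ce³⁺]^2[CO₃²⁻]^3 = [Ce³⁺]^2(3.81×10⁻³)^3
[Ce³⁺]^2 = 3.39×10⁻³⁵ / (3.81×10⁻³)^3 = 6.13×10⁻²⁸
[Ce³⁺] = 2.48×10⁻¹⁴ M

2.48×10⁻¹⁴ M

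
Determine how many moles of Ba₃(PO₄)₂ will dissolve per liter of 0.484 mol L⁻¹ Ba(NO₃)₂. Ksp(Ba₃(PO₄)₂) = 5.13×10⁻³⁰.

3.36×10⁻¹⁵ M

Ba₃(PO₄)₂(s) ⇌ 3 Ba²⁺(aq) + 2 PO₄³⁻(aq)
With Ba²⁺ already at 0.484 mol L⁻¹ and s small, take [Ba²⁺] ≈ 0.484 mol L⁻¹ and [PO₄³⁻] = 2s.
Ksp = [Ba²⁺]^3[PO₄³⁻]^2 = (0.484)^3(2s)^2
(2s)^2 = 5.13×10⁻³⁰ / (0.484)^3 = 4.52×10⁻²⁹
s = 3.36×10⁻¹⁵ mol L⁻¹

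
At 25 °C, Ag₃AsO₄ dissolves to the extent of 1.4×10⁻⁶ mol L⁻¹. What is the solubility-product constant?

Ksp = 1.0×10⁻²²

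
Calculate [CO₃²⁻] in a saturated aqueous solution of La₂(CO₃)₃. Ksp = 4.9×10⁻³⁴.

La₂(CO₃)₃(s) ⇌ 2 La³⁺(aq) + 3 CO₃²⁻(aq)
If s mol/L of La₂(CO₃)₃ dissolves, [La³⁺] = 2s and [CO₃²⁻] = 3s.
Ksp = [La³⁺]^2[CO₃²⁻]^3 = (2s)^2 · (3s)^3 = 108s^5 = 4.9×10⁻³⁴
s = 8.5×10⁻⁸ M
[CO₃²⁻] = 3s = 2.6×10⁻⁷ M

2.6×10⁻⁷ M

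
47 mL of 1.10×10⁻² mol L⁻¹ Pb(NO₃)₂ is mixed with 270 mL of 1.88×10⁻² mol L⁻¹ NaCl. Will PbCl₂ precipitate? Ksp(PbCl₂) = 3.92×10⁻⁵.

No

The combined volume is 317 mL.
[Pb²⁺] = (1.10×10⁻²)(47)/317 = 1.63×10⁻³ mol L⁻¹
[Cl⁻] = (1.88×10⁻²)(270)/317 = 1.60×10⁻² mol L⁻¹
Q = [Pb²⁺][Cl⁻]^2 = 4.18×10⁻⁷
Since Q (4.18×10⁻⁷) is less than Ksp (3.92×10⁻⁵), no PbCl₂ precipitates.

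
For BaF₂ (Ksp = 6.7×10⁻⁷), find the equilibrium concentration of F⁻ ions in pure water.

1.1×10⁻² M

BaF₂(s) ⇌ Ba²⁺(aq) + 2 F⁻(aq)
For each mole of BaF₂ that dissolves per liter, [Ba²⁺] = s and [F⁻] = 2s; let s denote this solubility.
Ksp = [Ba²⁺][F⁻]^2 = s · (2s)^2 = 4s^3 = 6.7×10⁻⁷
s = 5.5×10⁻³ mol L⁻¹
[F⁻] = 2s = 1.1×10⁻² mol L⁻¹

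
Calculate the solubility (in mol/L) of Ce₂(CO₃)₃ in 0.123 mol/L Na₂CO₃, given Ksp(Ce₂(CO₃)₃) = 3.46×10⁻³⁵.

6.82×10⁻¹⁷ M

Ce₂(CO₃)₃(s) ⇌ 2 Ce³⁺(aq) + 3 CO₃²⁻(aq)
Let s be the solubility of Ce₂(CO₃)₃ here. The common ion gives [CO₃²⁻] ≈ 0.123 mol/L, and [Ce³⁺] = 2s.
Ksp = [Ce³⁺]^2[CO₃²⁻]^3 = (2s)^2(0.123)^3
(2s)^2 = 3.46×10⁻³⁵ / (0.123)^3 = 1.86×10⁻³²
s = 6.82×10⁻¹⁷ mol/L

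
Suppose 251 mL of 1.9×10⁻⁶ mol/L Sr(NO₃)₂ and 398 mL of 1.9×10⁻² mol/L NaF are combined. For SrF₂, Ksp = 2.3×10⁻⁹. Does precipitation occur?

No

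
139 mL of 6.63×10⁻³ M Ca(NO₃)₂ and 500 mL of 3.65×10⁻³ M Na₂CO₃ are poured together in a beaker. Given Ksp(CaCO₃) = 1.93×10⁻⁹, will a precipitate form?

After mixing, V = 139 mL + 500 mL = 639 mL.
[Ca²⁺] = (6.63×10⁻³)(139)/639 = 1.44×10⁻³ M
[CO₃²⁻] = (3.65×10⁻³)(500)/639 = 2.86×10⁻³ M
Q = [Ca²⁺][CO₃²⁻] = 4.12×10⁻⁶
Since Q (4.12×10⁻⁶) exceeds Ksp (1.93×10⁻⁹), CaCO₃ will precipitate.

Yes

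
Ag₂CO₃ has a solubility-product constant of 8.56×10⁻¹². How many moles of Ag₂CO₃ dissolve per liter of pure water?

1.29×10⁻⁴ M

Ag₂CO₃(s) ⇌ 2 Ag⁺(aq) + CO₃²⁻(aq)
For each mole of Ag₂CO₃ that dissolves per liter, [Ag⁺] = 2s and [CO₃²⁻] = s; let s denote this solubility.
Ksp = [Ag⁺]^2[CO₃²⁻] = (2s)^2 · s = 4s^3
4s^3 = 8.56×10⁻¹²  ⇒  s^3 = 2.14×10⁻¹²
s = 1.29×10⁻⁴ mol L⁻¹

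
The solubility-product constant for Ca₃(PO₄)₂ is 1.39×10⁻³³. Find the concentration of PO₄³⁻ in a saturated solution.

2.10×10⁻⁷ M

Ca₃(PO₄)₂(s) ⇌ 3 Ca²⁺(aq) + 2 PO₄³⁻(aq)
Let s be the molar solubility. Then [Ca²⁺] = 3s and [PO₄³⁻] = 2s.
Ksp = [Ca²⁺]^3[PO₄³⁻]^2 = (3s)^3 · (2s)^2 = 108s^5 = 1.39×10⁻³³
s = 1.05×10⁻⁷ mol L⁻¹
[PO₄³⁻] = 2s = 2.10×10⁻⁷ mol L⁻¹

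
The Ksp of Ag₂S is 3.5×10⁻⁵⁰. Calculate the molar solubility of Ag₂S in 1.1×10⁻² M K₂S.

8.9×10⁻²⁵ M

Ag₂S(s) ⇌ 2 Ag⁺(aq) + S²⁻(aq)
S²⁻ is already present at 1.1×10⁻² M. If s mol/L of Ag₂S dissolves, [Ag⁺] = 2s while [S²⁻] ≈ 1.1×10⁻² M.
Ksp = [Ag⁺]^2[S²⁻] = (2s)^2(1.1×10⁻²)
(2s)^2 = 3.5×10⁻⁵⁰ / (1.1×10⁻²) = 3.2×10⁻⁴⁸
s = 8.9×10⁻²⁵ M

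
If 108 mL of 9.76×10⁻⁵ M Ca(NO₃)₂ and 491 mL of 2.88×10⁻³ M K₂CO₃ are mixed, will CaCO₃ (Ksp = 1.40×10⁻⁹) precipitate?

Yes

Total volume after mixing = 108 + 491 = 599 mL.
[Ca²⁺] = (9.76×10⁻⁵)(108)/599 = 1.76×10⁻⁵ M
[CO₃²⁻] = (2.88×10⁻³)(491)/599 = 2.36×10⁻³ M
Q = [Ca²⁺][CO₃²⁻] = 4.15×10⁻⁸
Since Q (4.15×10⁻⁸) exceeds Ksp (1.40×10⁻⁹), CaCO₃ will precipitate.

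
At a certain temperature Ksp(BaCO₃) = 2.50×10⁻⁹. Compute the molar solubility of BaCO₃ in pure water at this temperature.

5.00×10⁻⁵ M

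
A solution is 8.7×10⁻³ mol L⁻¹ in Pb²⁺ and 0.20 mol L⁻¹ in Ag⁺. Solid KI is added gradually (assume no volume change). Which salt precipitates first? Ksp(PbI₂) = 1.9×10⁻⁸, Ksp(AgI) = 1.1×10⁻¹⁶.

Precipitation of each salt begins when its ion product equals Ksp.
For PbI₂: [I⁻] = (Ksp/[Pb²⁺])^(1/2) = 1.5×10⁻³ mol L⁻¹
For AgI: [I⁻] = (Ksp/[Ag⁺]) = 5.5×10⁻¹⁶ mol L⁻¹
AgI requires the lower [I⁻], so it precipitates first.

AgI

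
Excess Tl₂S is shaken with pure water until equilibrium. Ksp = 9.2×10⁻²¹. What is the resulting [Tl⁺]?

Tl₂S(s) ⇌ 2 Tl⁺(aq) + S²⁻(aq)
If s mol/L of Tl₂S dissolves, [Tl⁺] = 2s and [S²⁻] = s.
Ksp = [Tl⁺]^2[S²⁻] = (2s)^2 · s = 4s^3 = 9.2×10⁻²¹
s = 1.3×10⁻⁷ M
[Tl⁺] = 2s = 2.6×10⁻⁷ M

2.6×10⁻⁷ M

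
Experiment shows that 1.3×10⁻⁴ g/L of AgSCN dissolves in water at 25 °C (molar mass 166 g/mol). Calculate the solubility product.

Ksp = 6.1×10⁻¹³

s = (1.3×10⁻⁴ g L⁻¹)/(166 g mol⁻¹) = 7.831×10⁻⁷ M
AgSCN(s) ⇌ Ag⁺(aq) + SCN⁻(aq)
If s mol/L of AgSCN dissolves, [Ag⁺] = s and [SCN⁻] = s.
Ksp = [Ag⁺][SCN⁻] = s · s = s^2
Ksp = (7.831×10⁻⁷)^2 = 6.1×10⁻¹³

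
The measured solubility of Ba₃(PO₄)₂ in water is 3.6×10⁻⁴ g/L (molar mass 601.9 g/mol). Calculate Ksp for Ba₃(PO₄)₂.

Ksp = 8.3×10⁻³⁰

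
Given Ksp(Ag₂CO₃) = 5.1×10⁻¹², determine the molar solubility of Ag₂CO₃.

Ag₂CO₃(s) ⇌ 2 Ag⁺(aq) + CO₃²⁻(aq)
Let s be the molar solubility. Then [Ag⁺] = 2s and [CO₃²⁻] = s.
Ksp = [Ag⁺]^2[CO₃²⁻] = (2s)^2 · s = 4s^3
4s^3 = 5.1×10⁻¹²  ⇒  s^3 = 1.3×10⁻¹²
Taking the 3rd root, s = 1.1×10⁻⁴ mol/L.

1.1×10⁻⁴ M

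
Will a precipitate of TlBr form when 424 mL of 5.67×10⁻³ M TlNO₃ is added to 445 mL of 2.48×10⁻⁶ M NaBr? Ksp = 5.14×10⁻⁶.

Total volume after mixing = 424 + 445 = 869 mL.
[Tl⁺] = (5.67×10⁻³)(424)/869 = 2.77×10⁻³ M
[Br⁻] = (2.48×10⁻⁶)(445)/869 = 1.27×10⁻⁶ M
Q = [Tl⁺][Br⁻] = 3.51×10⁻⁹
Since Q (3.51×10⁻⁹) is less than Ksp (5.14×10⁻⁶), no TlBr precipitates.

No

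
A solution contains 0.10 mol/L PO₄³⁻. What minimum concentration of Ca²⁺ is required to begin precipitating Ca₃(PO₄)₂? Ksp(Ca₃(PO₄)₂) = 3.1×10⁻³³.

A salt starts to precipitate once the ion product Q reaches its Ksp.
Ca₃(PO₄)₂(s) ⇌ 3 Ca²⁺(aq) + 2 PO₄³⁻(aq)
Ksp = [Ca²⁺]^3[PO₄³⁻]^2 = [Ca²⁺]^3(0.10)^2
[Ca²⁺]^3 = 3.1×10⁻³³ / (0.10)^2 = 3.1×10⁻³¹
[Ca²⁺] = 6.8×10⁻¹¹ mol/L

6.8×10⁻¹¹ M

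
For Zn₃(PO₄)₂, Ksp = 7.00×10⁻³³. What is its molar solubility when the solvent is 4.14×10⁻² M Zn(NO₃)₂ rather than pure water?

4.97×10⁻¹⁵ M

Zn₃(PO₄)₂(s) ⇌ 3 Zn²⁺(aq) + 2 PO₄³⁻(aq)
Zn²⁺ is already present at 4.14×10⁻² M. If s mol/L of Zn₃(PO₄)₂ dissolves, [PO₄³⁻] = 2s while [Zn²⁺] ≈ 4.14×10⁻² M.
Ksp = [Zn²⁺]^3[PO₄³⁻]^2 = (4.14×10⁻²)^3(2s)^2
(2s)^2 = 7.00×10⁻³³ / (4.14×10⁻²)^3 = 9.86×10⁻²⁹
s = 4.97×10⁻¹⁵ M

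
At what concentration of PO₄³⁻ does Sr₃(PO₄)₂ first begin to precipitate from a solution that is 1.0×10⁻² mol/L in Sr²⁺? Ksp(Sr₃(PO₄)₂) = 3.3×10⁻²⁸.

1.8×10⁻¹¹ M

Precipitation begins when Q = Ksp.
Sr₃(PO₄)₂(s) ⇌ 3 Sr²⁺(aq) + 2 PO₄³⁻(aq)
Ksp = [Sr²⁺]^3[PO₄³⁻]^2 = [PO₄³⁻]^2(1.0×10⁻²)^3
[PO₄³⁻]^2 = 3.3×10⁻²⁸ / (1.0×10⁻²)^3 = 3.3×10⁻²²
[PO₄³⁻] = 1.8×10⁻¹¹ mol/L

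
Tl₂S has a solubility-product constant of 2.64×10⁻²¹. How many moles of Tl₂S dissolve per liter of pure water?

Tl₂S(s) ⇌ 2 Tl⁺(aq) + S²⁻(aq)
Let s be the molar solubility. Then [Tl⁺] = 2s and [S²⁻] = s.
Ksp = [Tl⁺]^2[S²⁻] = (2s)^2 · s = 4s^3
4s^3 = 2.64×10⁻²¹  ⇒  s^3 = 6.60×10⁻²²
s = 8.71×10⁻⁸ M

8.71×10⁻⁸ M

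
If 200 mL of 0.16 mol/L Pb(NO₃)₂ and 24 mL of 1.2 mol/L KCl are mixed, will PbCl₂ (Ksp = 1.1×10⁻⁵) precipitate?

Yes

After mixing, V = 200 mL + 24 mL = 224 mL.
[Pb²⁺] = (0.16)(200)/224 = 0.14 mol/L
[Cl⁻] = (1.2)(24)/224 = 0.13 mol/L
Q = [Pb²⁺][Cl⁻]^2 = 2.4×10⁻³
Because Q > Ksp (2.4×10⁻³ vs 1.1×10⁻⁵), a precipitate of PbCl₂ forms.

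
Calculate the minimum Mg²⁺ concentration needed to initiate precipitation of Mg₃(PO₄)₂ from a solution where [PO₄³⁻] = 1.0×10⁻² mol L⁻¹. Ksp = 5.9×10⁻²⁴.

The threshold for precipitation is Q = Ksp.
Mg₃(PO₄)₂(s) ⇌ 3 Mg²⁺(aq) + 2 PO₄³⁻(aq)
Ksp = [Mg²⁺]^3[PO₄³⁻]^2 = [Mg²⁺]^3(1.0×10⁻²)^2
[Mg²⁺]^3 = 5.9×10⁻²⁴ / (1.0×10⁻²)^2 = 5.9×10⁻²⁰
[Mg²⁺] = 3.9×10⁻⁷ mol L⁻¹

3.9×10⁻⁷ M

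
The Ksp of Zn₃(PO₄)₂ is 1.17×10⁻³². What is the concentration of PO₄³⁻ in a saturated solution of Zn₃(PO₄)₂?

3.22×10⁻⁷ M

Zn₃(PO₄)₂(s) ⇌ 3 Zn²⁺(aq) + 2 PO₄³⁻(aq)
If s mol/L of Zn₃(PO₄)₂ dissolves, [Zn²⁺] = 3s and [PO₄³⁻] = 2s.
Ksp = [Zn²⁺]^3[PO₄³⁻]^2 = (3s)^3 · (2s)^2 = 108s^5 = 1.17×10⁻³²
s = 1.61×10⁻⁷ mol/L
[PO₄³⁻] = 2s = 3.22×10⁻⁷ mol/L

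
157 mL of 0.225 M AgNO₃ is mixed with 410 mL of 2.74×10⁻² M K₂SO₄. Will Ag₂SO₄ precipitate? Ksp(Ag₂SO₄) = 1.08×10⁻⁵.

Yes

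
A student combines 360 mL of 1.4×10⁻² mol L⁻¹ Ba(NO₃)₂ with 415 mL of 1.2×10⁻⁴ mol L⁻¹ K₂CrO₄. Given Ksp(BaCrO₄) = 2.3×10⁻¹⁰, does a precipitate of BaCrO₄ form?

The combined volume is 775 mL.
[Ba²⁺] = (1.4×10⁻²)(360)/775 = 6.5×10⁻³ mol L⁻¹
[CrO₄²⁻] = (1.2×10⁻⁴)(415)/775 = 6.4×10⁻⁵ mol L⁻¹
Q = [Ba²⁺][CrO₄²⁻] = 4.2×10⁻⁷
Because Q > Ksp (4.2×10⁻⁷ vs 2.3×10⁻¹⁰), a precipitate of BaCrO₄ forms.

Yes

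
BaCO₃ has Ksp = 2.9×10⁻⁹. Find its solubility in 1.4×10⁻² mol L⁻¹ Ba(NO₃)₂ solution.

2.1×10⁻⁷ M

BaCO₃(s) ⇌ Ba²⁺(aq) + CO₃²⁻(aq)
Let s be the solubility of BaCO₃ here. The common ion gives [Ba²⁺] ≈ 1.4×10⁻² mol L⁻¹, and [CO₃²⁻] = s.
Ksp = [Ba²⁺][CO₃²⁻] = (1.4×10⁻²)s
s = 2.9×10⁻⁹ / (1.4×10⁻²) = 2.1×10⁻⁷
s = 2.1×10⁻⁷ mol L⁻¹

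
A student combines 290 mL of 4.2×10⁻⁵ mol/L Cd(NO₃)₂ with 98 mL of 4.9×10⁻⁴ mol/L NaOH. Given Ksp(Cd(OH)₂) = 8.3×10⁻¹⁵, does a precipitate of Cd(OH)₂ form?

Yes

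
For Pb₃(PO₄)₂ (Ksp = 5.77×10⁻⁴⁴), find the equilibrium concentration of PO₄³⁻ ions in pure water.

1.76×10⁻⁹ M

Pb₃(PO₄)₂(s) ⇌ 3 Pb²⁺(aq) + 2 PO₄³⁻(aq)
With molar solubility s: [Pb²⁺] = 3s, [PO₄³⁻] = 2s.
Ksp = [Pb²⁺]^3[PO₄³⁻]^2 = (3s)^3 · (2s)^2 = 108s^5 = 5.77×10⁻⁴⁴
s = 8.82×10⁻¹⁰ M
[PO₄³⁻] = 2s = 1.76×10⁻⁹ M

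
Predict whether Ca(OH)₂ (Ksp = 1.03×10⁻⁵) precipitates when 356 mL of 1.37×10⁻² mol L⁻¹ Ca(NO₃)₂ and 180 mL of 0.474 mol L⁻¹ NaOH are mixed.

After mixing, V = 356 mL + 180 mL = 536 mL.
[Ca²⁺] = (1.37×10⁻²)(356)/536 = 9.10×10⁻³ mol L⁻¹
[OH⁻] = (0.474)(180)/536 = 0.159 mol L⁻¹
Q = [Ca²⁺][OH⁻]^2 = 2.31×10⁻⁴
Since Q (2.31×10⁻⁴) exceeds Ksp (1.03×10⁻⁵), Ca(OH)₂ will precipitate.

Yes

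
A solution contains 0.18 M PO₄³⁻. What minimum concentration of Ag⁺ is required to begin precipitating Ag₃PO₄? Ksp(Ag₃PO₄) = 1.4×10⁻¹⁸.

Each salt precipitates once Q = Ksp for that salt.
Ag₃PO₄(s) ⇌ 3 Ag⁺(aq) + PO₄³⁻(aq)
Ksp = [Ag⁺]^3[PO₄³⁻] = [Ag⁺]^3(0.18)
[Ag⁺]^3 = 1.4×10⁻¹⁸ / (0.18) = 7.8×10⁻¹⁸
[Ag⁺] = 2.0×10⁻⁶ M

2.0×10⁻⁶ M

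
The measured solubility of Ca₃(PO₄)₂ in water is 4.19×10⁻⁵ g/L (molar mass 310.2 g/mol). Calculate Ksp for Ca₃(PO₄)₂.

Ksp = 4.86×10⁻³³

s = (4.19×10⁻⁵ g L⁻¹)/(310.2 g mol⁻¹) = 1.3507×10⁻⁷ M
Ca₃(PO₄)₂(s) ⇌ 3 Ca²⁺(aq) + 2 PO₄³⁻(aq)
For each mole of Ca₃(PO₄)₂ that dissolves per liter, [Ca²⁺] = 3s and [PO₄³⁻] = 2s; let s denote this solubility.
Ksp = [Ca²⁺]^3[PO₄³⁻]^2 = (3s)^3 · (2s)^2 = 108s^5
Ksp = 108 × (1.3507×10⁻⁷)^5 = 4.86×10⁻³³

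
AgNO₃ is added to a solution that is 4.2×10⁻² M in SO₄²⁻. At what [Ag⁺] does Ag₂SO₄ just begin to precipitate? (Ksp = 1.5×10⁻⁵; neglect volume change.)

1.9×10⁻² M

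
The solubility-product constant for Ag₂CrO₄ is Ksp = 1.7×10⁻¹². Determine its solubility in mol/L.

7.5×10⁻⁵ M

Ag₂CrO₄(s) ⇌ 2 Ag⁺(aq) + CrO₄²⁻(aq)
Call the molar solubility s, so that [Ag⁺] = 2s and [CrO₄²⁻] = s.
Ksp = [Ag⁺]^2[CrO₄²⁻] = (2s)^2 · s = 4s^3
4s^3 = 1.7×10⁻¹²  ⇒  s^3 = 4.3×10⁻¹³
s = 7.5×10⁻⁵ M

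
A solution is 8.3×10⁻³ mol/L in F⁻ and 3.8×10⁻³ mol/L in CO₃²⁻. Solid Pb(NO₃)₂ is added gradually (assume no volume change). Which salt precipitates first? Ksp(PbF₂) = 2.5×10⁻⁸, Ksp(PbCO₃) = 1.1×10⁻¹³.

PbCO₃

A salt starts to precipitate once the ion product Q reaches its Ksp.
For PbF₂: [Pb²⁺] = (Ksp/[F⁻]^2) = 3.6×10⁻⁴ mol/L
For PbCO₃: [Pb²⁺] = (Ksp/[CO₃²⁻]) = 2.9×10⁻¹¹ mol/L
Since PbCO₃ needs less Pb²⁺ to reach saturation, it precipitates first.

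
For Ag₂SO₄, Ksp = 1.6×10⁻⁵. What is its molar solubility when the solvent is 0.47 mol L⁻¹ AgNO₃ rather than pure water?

Ag₂SO₄(s) ⇌ 2 Ag⁺(aq) + SO₄²⁻(aq)
With Ag⁺ already at 0.47 mol L⁻¹ and s small, take [Ag⁺] ≈ 0.47 mol L⁻¹ and [SO₄²⁻] = s.
Ksp = [Ag⁺]^2[SO₄²⁻] = (0.47)^2s
s = 1.6×10⁻⁵ / (0.47)^2 = 7.2×10⁻⁵
s = 7.2×10⁻⁵ mol L⁻¹

7.2×10⁻⁵ M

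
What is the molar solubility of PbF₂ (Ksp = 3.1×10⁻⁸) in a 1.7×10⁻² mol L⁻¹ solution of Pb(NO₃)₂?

6.8×10⁻⁴ M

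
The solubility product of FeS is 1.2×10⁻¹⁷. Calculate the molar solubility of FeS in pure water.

FeS(s) ⇌ Fe²⁺(aq) + S²⁻(aq)
With molar solubility s: [Fe²⁺] = s, [S²⁻] = s.
Ksp = [Fe²⁺][S²⁻] = s · s = s^2
s^2 = 1.2×10⁻¹⁷
s = 3.5×10⁻⁹ mol/L

3.5×10⁻⁹ M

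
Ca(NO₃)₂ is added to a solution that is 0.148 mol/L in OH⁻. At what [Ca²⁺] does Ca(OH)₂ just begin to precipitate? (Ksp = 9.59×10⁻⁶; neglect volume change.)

4.38×10⁻⁴ M

Precipitation begins when Q = Ksp.
Ca(OH)₂(s) ⇌ Ca²⁺(aq) + 2 OH⁻(aq)
Ksp = [Ca²⁺][OH⁻]^2 = [Ca²⁺](0.148)^2
[Ca²⁺] = 9.59×10⁻⁶ / (0.148)^2 = 4.38×10⁻⁴
[Ca²⁺] = 4.38×10⁻⁴ mol/L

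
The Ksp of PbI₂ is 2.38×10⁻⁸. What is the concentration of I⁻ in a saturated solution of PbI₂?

3.62×10⁻³ M

PbI₂(s) ⇌ Pb²⁺(aq) + 2 I⁻(aq)
If s mol/L of PbI₂ dissolves, [Pb²⁺] = s and [I⁻] = 2s.
Ksp = [Pb²⁺][I⁻]^2 = s · (2s)^2 = 4s^3 = 2.38×10⁻⁸
s = 1.81×10⁻³ mol/L
[I⁻] = 2s = 3.62×10⁻³ mol/L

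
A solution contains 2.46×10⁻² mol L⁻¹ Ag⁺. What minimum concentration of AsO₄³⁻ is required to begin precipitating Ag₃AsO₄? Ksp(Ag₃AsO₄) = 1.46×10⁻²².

Precipitation begins when Q = Ksp.
Ag₃AsO₄(s) ⇌ 3 Ag⁺(aq) + AsO₄³⁻(aq)
Ksp = [Ag⁺]^3[AsO₄³⁻] = [AsO₄³⁻](2.46×10⁻²)^3
[AsO₄³⁻] = 1.46×10⁻²² / (2.46×10⁻²)^3 = 9.81×10⁻¹⁸
[AsO₄³⁻] = 9.81×10⁻¹⁸ mol L⁻¹

9.81×10⁻¹⁸ M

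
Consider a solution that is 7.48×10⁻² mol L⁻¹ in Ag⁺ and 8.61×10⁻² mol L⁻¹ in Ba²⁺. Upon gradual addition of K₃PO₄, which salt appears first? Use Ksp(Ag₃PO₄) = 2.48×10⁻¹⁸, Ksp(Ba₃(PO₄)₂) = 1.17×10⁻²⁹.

Ag₃PO₄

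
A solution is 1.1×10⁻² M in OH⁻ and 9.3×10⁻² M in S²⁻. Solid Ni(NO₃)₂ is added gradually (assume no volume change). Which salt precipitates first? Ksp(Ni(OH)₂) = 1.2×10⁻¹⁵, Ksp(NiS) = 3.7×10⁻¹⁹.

NiS

The threshold for precipitation is Q = Ksp.
For Ni(OH)₂: [Ni²⁺] = (Ksp/[OH⁻]^2) = 9.9×10⁻¹² M
For NiS: [Ni²⁺] = (Ksp/[S²⁻]) = 4.0×10⁻¹⁸ M
The smaller threshold [Ni²⁺] is reached first, so NiS precipitates first.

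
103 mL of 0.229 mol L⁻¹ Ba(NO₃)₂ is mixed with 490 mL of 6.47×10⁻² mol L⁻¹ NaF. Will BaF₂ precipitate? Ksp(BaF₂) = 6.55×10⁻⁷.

The combined volume is 593 mL.
[Ba²⁺] = (0.229)(103)/593 = 3.98×10⁻² mol L⁻¹
[F⁻] = (6.47×10⁻²)(490)/593 = 5.35×10⁻² mol L⁻¹
Q = [Ba²⁺][F⁻]^2 = 1.14×10⁻⁴
Q = 1.14×10⁻⁴ > Ksp = 6.55×10⁻⁷, so the solution is supersaturated and BaF₂ precipitates.

Yes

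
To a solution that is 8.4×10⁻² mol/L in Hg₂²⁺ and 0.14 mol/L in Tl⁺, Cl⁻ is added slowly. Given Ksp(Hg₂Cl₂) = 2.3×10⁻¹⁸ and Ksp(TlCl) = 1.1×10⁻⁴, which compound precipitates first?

Hg₂Cl₂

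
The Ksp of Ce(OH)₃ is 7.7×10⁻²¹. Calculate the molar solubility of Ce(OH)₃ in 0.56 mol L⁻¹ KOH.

Ce(OH)₃(s) ⇌ Ce³⁺(aq) + 3 OH⁻(aq)
The solution already contains OH⁻ at 0.56 mol L⁻¹. Let s be the molar solubility of Ce(OH)₃.
[OH⁻] ≈ 0.56 mol L⁻¹ (common ion dominates); [Ce³⁺] = s.
Ksp = [Ce³⁺][OH⁻]^3 = s(0.56)^3
s = 7.7×10⁻²¹ / (0.56)^3 = 4.4×10⁻²⁰
s = 4.4×10⁻²⁰ mol L⁻¹

4.4×10⁻²⁰ M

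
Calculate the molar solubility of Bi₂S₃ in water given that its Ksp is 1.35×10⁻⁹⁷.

1.66×10⁻²⁰ M

Bi₂S₃(s) ⇌ 2 Bi³⁺(aq) + 3 S²⁻(aq)
If s mol/L of Bi₂S₃ dissolves, [Bi³⁺] = 2s and [S²⁻] = 3s.
Ksp = [Bi³⁺]^2[S²⁻]^3 = (2s)^2 · (3s)^3 = 108s^5
108s^5 = 1.35×10⁻⁹⁷  ⇒  s^5 = 1.25×10⁻⁹⁹
s = (1.25×10⁻⁹⁹)^(1/5) = 1.66×10⁻²⁰ mol L⁻¹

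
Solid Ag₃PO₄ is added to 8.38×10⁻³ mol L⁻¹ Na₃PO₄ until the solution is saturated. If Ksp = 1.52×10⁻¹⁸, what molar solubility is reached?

1.89×10⁻⁶ M

Ag₃PO₄(s) ⇌ 3 Ag⁺(aq) + PO₄³⁻(aq)
PO₄³⁻ is already present at 8.38×10⁻³ mol L⁻¹. If s mol/L of Ag₃PO₄ dissolves, [Ag⁺] = 3s while [PO₄³⁻] ≈ 8.38×10⁻³ mol L⁻¹.
Ksp = [Ag⁺]^3[PO₄³⁻] = (3s)^3(8.38×10⁻³)
(3s)^3 = 1.52×10⁻¹⁸ / (8.38×10⁻³) = 1.81×10⁻¹⁶
s = 1.89×10⁻⁶ mol L⁻¹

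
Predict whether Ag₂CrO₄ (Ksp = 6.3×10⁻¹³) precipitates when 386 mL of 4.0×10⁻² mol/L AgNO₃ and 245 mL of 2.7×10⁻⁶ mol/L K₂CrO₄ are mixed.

Yes

After mixing, V = 386 mL + 245 mL = 631 mL.
[Ag⁺] = (4.0×10⁻²)(386)/631 = 2.4×10⁻² mol/L
[CrO₄²⁻] = (2.7×10⁻⁶)(245)/631 = 1.0×10⁻⁶ mol/L
Q = [Ag⁺]^2[CrO₄²⁻] = 6.3×10⁻¹⁰
Because Q > Ksp (6.3×10⁻¹⁰ vs 6.3×10⁻¹³), a precipitate of Ag₂CrO₄ forms.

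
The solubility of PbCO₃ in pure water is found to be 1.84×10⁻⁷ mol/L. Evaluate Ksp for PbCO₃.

Ksp = 3.39×10⁻¹⁴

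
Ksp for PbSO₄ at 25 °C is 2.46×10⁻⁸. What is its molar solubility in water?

PbSO₄(s) ⇌ Pb²⁺(aq) + SO₄²⁻(aq)
If s mol/L of PbSO₄ dissolves, [Pb²⁺] = s and [SO₄²⁻] = s.
Ksp = [Pb²⁺][SO₄²⁻] = s · s = s^2
s^2 = 2.46×10⁻⁸
Taking the 2nd root, s = 1.57×10⁻⁴ M.

1.57×10⁻⁴ M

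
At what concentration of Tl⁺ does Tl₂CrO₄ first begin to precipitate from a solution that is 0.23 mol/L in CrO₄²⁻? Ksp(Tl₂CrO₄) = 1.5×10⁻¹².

2.6×10⁻⁶ M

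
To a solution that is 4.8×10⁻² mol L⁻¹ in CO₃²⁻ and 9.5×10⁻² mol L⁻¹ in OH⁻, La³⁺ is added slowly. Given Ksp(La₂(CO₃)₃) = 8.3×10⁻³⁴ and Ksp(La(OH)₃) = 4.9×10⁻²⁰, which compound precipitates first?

La(OH)₃

The threshold for precipitation is Q = Ksp.
For La₂(CO₃)₃: [La³⁺] = (Ksp/[CO₃²⁻]^3)^(1/2) = 2.7×10⁻¹⁵ mol L⁻¹
For La(OH)₃: [La³⁺] = (Ksp/[OH⁻]^3) = 5.7×10⁻¹⁷ mol L⁻¹
Since La(OH)₃ needs less La³⁺ to reach saturation, it precipitates first.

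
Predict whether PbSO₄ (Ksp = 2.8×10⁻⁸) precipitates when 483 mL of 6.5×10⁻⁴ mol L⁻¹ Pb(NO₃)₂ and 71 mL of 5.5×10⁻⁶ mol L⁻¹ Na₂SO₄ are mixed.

No

Total volume after mixing = 483 + 71 = 554 mL.
[Pb²⁺] = (6.5×10⁻⁴)(483)/554 = 5.7×10⁻⁴ mol L⁻¹
[SO₄²⁻] = (5.5×10⁻⁶)(71)/554 = 7.0×10⁻⁷ mol L⁻¹
Q = [Pb²⁺][SO₄²⁻] = 4.0×10⁻¹⁰
Since Q (4.0×10⁻¹⁰) is less than Ksp (2.8×10⁻⁸), no PbSO₄ precipitates.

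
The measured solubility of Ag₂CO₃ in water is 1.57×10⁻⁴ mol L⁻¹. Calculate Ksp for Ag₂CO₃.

Ksp = 1.55×10⁻¹¹

Ag₂CO₃(s) ⇌ 2 Ag⁺(aq) + CO₃²⁻(aq)
Let s be the molar solubility. Then [Ag⁺] = 2s and [CO₃²⁻] = s.
Ksp = [Ag⁺]^2[CO₃²⁻] = (2s)^2 · s = 4s^3
Ksp = 4 × (1.57×10⁻⁴)^3 = 1.55×10⁻¹¹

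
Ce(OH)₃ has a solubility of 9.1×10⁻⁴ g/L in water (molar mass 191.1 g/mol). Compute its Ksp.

Ksp = 1.4×10⁻²⁰

s = (9.1×10⁻⁴ g L⁻¹)/(191.1 g mol⁻¹) = 4.762×10⁻⁶ M
Ce(OH)₃(s) ⇌ Ce³⁺(aq) + 3 OH⁻(aq)
If s mol/L of Ce(OH)₃ dissolves, [Ce³⁺] = s and [OH⁻] = 3s.
Ksp = [Ce³⁺][OH⁻]^3 = s · (3s)^3 = 27s^4
Ksp = 27 × (4.762×10⁻⁶)^4 = 1.4×10⁻²⁰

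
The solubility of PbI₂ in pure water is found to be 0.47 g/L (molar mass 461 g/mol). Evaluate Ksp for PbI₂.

Ksp = 4.2×10⁻⁹

s = (0.47 g L⁻¹)/(461 g mol⁻¹) = 1.020×10⁻³ M
PbI₂(s) ⇌ Pb²⁺(aq) + 2 I⁻(aq)
If s mol/L of PbI₂ dissolves, [Pb²⁺] = s and [I⁻] = 2s.
Ksp = [Pb²⁺][I⁻]^2 = s · (2s)^2 = 4s^3
Ksp = 4 × (1.020×10⁻³)^3 = 4.2×10⁻⁹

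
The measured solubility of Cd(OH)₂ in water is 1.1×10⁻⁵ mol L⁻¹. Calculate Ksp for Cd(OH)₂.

Cd(OH)₂(s) ⇌ Cd²⁺(aq) + 2 OH⁻(aq)
If s mol/L of Cd(OH)₂ dissolves, [Cd²⁺] = s and [OH⁻] = 2s.
Ksp = [Cd²⁺][OH⁻]^2 = s · (2s)^2 = 4s^3
Ksp = 4 × (1.1×10⁻⁵)^3 = 5.3×10⁻¹⁵

Ksp = 5.3×10⁻¹⁵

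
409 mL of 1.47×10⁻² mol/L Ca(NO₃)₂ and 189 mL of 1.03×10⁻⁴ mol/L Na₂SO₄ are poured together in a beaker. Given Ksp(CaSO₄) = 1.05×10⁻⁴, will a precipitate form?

After mixing, V = 409 mL + 189 mL = 598 mL.
[Ca²⁺] = (1.47×10⁻²)(409)/598 = 1.01×10⁻² mol/L
[SO₄²⁻] = (1.03×10⁻⁴)(189)/598 = 3.26×10⁻⁵ mol/L
Q = [Ca²⁺][SO₄²⁻] = 3.27×10⁻⁷
Q < Ksp (3.27×10⁻⁷ vs 1.05×10⁻⁴); the solution remains unsaturated and no precipitate forms.

No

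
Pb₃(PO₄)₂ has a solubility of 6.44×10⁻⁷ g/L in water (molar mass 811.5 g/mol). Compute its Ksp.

Convert to molarity: s = 6.44×10⁻⁷ / 811.5 = 7.9359×10⁻¹⁰ mol/L
Pb₃(PO₄)₂(s) ⇌ 3 Pb²⁺(aq) + 2 PO₄³⁻(aq)
For each mole of Pb₃(PO₄)₂ that dissolves per liter, [Pb²⁺] = 3s and [PO₄³⁻] = 2s; let s denote this solubility.
Ksp = [Pb²⁺]^3[PO₄³⁻]^2 = (3s)^3 · (2s)^2 = 108s^5
Ksp = 108 × (7.9359×10⁻¹⁰)^5 = 3.40×10⁻⁴⁴

Ksp = 3.40×10⁻⁴⁴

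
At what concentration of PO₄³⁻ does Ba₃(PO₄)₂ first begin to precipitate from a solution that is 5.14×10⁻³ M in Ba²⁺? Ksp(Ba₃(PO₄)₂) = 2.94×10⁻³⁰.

A salt starts to precipitate once the ion product Q reaches its Ksp.
Ba₃(PO₄)₂(s) ⇌ 3 Ba²⁺(aq) + 2 PO₄³⁻(aq)
Ksp = [Ba²⁺]^3[PO₄³⁻]^2 = [PO₄³⁻]^2(5.14×10⁻³)^3
[PO₄³⁻]^2 = 2.94×10⁻³⁰ / (5.14×10⁻³)^3 = 2.17×10⁻²³
[PO₄³⁻] = 4.65×10⁻¹² M

4.65×10⁻¹² M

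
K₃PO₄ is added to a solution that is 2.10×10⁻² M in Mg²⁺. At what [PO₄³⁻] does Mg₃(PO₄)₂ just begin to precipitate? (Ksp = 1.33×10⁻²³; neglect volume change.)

The threshold for precipitation is Q = Ksp.
Mg₃(PO₄)₂(s) ⇌ 3 Mg²⁺(aq) + 2 PO₄³⁻(aq)
Ksp = [Mg²⁺]^3[PO₄³⁻]^2 = [PO₄³⁻]^2(2.10×10⁻²)^3
[PO₄³⁻]^2 = 1.33×10⁻²³ / (2.10×10⁻²)^3 = 1.44×10⁻¹⁸
[PO₄³⁻] = 1.20×10⁻⁹ M

1.20×10⁻⁹ M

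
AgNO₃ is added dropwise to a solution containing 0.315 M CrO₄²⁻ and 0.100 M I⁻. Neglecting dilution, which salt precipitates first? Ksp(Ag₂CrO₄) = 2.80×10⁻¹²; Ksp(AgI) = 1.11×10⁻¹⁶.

AgI

Precipitation begins when Q = Ksp.
For Ag₂CrO₄: [Ag⁺] = (Ksp/[CrO₄²⁻])^(1/2) = 2.98×10⁻⁶ M
For AgI: [Ag⁺] = (Ksp/[I⁻]) = 1.11×10⁻¹⁵ M
Since AgI needs less Ag⁺ to reach saturation, it precipitates first.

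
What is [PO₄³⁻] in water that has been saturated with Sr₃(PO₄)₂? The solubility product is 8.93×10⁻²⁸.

Sr₃(PO₄)₂(s) ⇌ 3 Sr²⁺(aq) + 2 PO₄³⁻(aq)
If s mol/L of Sr₃(PO₄)₂ dissolves, [Sr²⁺] = 3s and [PO₄³⁻] = 2s.
Ksp = [Sr²⁺]^3[PO₄³⁻]^2 = (3s)^3 · (2s)^2 = 108s^5 = 8.93×10⁻²⁸
s = 1.53×10⁻⁶ mol L⁻¹
[PO₄³⁻] = 2s = 3.05×10⁻⁶ mol L⁻¹

3.05×10⁻⁶ M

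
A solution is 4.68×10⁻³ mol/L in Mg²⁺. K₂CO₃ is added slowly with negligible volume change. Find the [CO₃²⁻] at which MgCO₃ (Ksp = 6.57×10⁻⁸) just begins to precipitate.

The threshold for precipitation is Q = Ksp.
MgCO₃(s) ⇌ Mg²⁺(aq) + CO₃²⁻(aq)
Ksp = [Mg²⁺][CO₃²⁻] = [CO₃²⁻](4.68×10⁻³)
[CO₃²⁻] = 6.57×10⁻⁸ / (4.68×10⁻³) = 1.40×10⁻⁵
[CO₃²⁻] = 1.40×10⁻⁵ mol/L

1.40×10⁻⁵ M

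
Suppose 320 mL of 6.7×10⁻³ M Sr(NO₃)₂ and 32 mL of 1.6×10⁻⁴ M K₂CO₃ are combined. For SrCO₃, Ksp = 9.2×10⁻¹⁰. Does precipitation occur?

After mixing, V = 320 mL + 32 mL = 352 mL.
[Sr²⁺] = (6.7×10⁻³)(320)/352 = 6.1×10⁻³ M
[CO₃²⁻] = (1.6×10⁻⁴)(32)/352 = 1.5×10⁻⁵ M
Q = [Sr²⁺][CO₃²⁻] = 8.9×10⁻⁸
Because Q > Ksp (8.9×10⁻⁸ vs 9.2×10⁻¹⁰), a precipitate of SrCO₃ forms.

Yes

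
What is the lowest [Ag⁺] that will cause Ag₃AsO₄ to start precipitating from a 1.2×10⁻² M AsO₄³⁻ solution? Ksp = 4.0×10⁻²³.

1.5×10⁻⁷ M

A salt starts to precipitate once the ion product Q reaches its Ksp.
Ag₃AsO₄(s) ⇌ 3 Ag⁺(aq) + AsO₄³⁻(aq)
Ksp = [Ag⁺]^3[AsO₄³⁻] = [Ag⁺]^3(1.2×10⁻²)
[Ag⁺]^3 = 4.0×10⁻²³ / (1.2×10⁻²) = 3.3×10⁻²¹
[Ag⁺] = 1.5×10⁻⁷ M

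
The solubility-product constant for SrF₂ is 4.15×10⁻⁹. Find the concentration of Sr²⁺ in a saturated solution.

SrF₂(s) ⇌ Sr²⁺(aq) + 2 F⁻(aq)
Let s be the molar solubility. Then [Sr²⁺] = s and [F⁻] = 2s.
Ksp = [Sr²⁺][F⁻]^2 = s · (2s)^2 = 4s^3 = 4.15×10⁻⁹
s = 1.01×10⁻³ mol L⁻¹
[Sr²⁺] = s = 1.01×10⁻³ mol L⁻¹

1.01×10⁻³ M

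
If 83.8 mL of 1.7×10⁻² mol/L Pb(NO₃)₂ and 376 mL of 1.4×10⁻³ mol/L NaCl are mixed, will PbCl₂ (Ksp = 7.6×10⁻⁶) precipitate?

The combined volume is 459.8 mL.
[Pb²⁺] = (1.7×10⁻²)(83.8)/459.8 = 3.1×10⁻³ mol/L
[Cl⁻] = (1.4×10⁻³)(376)/459.8 = 1.1×10⁻³ mol/L
Q = [Pb²⁺][Cl⁻]^2 = 4.1×10⁻⁹
Q = 4.1×10⁻⁹ < Ksp = 7.6×10⁻⁶, so the solution is unsaturated and no precipitate forms.

No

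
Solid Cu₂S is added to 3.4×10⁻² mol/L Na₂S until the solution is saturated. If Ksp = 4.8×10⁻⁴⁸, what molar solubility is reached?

5.9×10⁻²⁴ M

Cu₂S(s) ⇌ 2 Cu⁺(aq) + S²⁻(aq)
With S²⁻ already at 3.4×10⁻² mol/L and s small, take [S²⁻] ≈ 3.4×10⁻² mol/L and [Cu⁺] = 2s.
Ksp = [Cu⁺]^2[S²⁻] = (2s)^2(3.4×10⁻²)
(2s)^2 = 4.8×10⁻⁴⁸ / (3.4×10⁻²) = 1.4×10⁻⁴⁶
s = 5.9×10⁻²⁴ mol/L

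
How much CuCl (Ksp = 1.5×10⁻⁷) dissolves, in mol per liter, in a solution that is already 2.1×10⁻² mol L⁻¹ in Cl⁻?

CuCl(s) ⇌ Cu⁺(aq) + Cl⁻(aq)
Let s be the solubility of CuCl here. The common ion gives [Cl⁻] ≈ 2.1×10⁻² mol L⁻¹, and [Cu⁺] = s.
Ksp = [Cu⁺][Cl⁻] = s(2.1×10⁻²)
s = 1.5×10⁻⁷ / (2.1×10⁻²) = 7.1×10⁻⁶
s = 7.1×10⁻⁶ mol L⁻¹

7.1×10⁻⁶ M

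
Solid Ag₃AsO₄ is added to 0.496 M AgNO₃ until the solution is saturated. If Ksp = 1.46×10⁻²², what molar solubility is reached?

Ag₃AsO₄(s) ⇌ 3 Ag⁺(aq) + AsO₄³⁻(aq)
Let s be the solubility of Ag₃AsO₄ here. The common ion gives [Ag⁺] ≈ 0.496 M, and [AsO₄³⁻] = s.
Ksp = [Ag⁺]^3[AsO₄³⁻] = (0.496)^3s
s = 1.46×10⁻²² / (0.496)^3 = 1.20×10⁻²¹
s = 1.20×10⁻²¹ M

1.20×10⁻²¹ M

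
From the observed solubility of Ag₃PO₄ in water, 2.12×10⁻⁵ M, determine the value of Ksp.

Ksp = 5.45×10⁻¹⁸

Ag₃PO₄(s) ⇌ 3 Ag⁺(aq) + PO₄³⁻(aq)
Let s be the molar solubility. Then [Ag⁺] = 3s and [PO₄³⁻] = s.
Ksp = [Ag⁺]^3[PO₄³⁻] = (3s)^3 · s = 27s^4
Ksp = 27 × (2.12×10⁻⁵)^4 = 5.45×10⁻¹⁸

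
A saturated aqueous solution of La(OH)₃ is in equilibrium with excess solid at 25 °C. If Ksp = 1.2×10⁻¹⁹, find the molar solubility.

8.2×10⁻⁶ M

La(OH)₃(s) ⇌ La³⁺(aq) + 3 OH⁻(aq)
For each mole of La(OH)₃ that dissolves per liter, [La³⁺] = s and [OH⁻] = 3s; let s denote this solubility.
Ksp = [La³⁺][OH⁻]^3 = s · (3s)^3 = 27s^4
27s^4 = 1.2×10⁻¹⁹  ⇒  s^4 = 4.4×10⁻²¹
s = (4.4×10⁻²¹)^(1/4) = 8.2×10⁻⁶ M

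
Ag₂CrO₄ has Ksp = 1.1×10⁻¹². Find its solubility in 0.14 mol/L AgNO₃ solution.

Ag₂CrO₄(s) ⇌ 2 Ag⁺(aq) + CrO₄²⁻(aq)
Let s be the solubility of Ag₂CrO₄ here. The common ion gives [Ag⁺] ≈ 0.14 mol/L, and [CrO₄²⁻] = s.
Ksp = [Ag⁺]^2[CrO₄²⁻] = (0.14)^2s
s = 1.1×10⁻¹² / (0.14)^2 = 5.6×10⁻¹¹
s = 5.6×10⁻¹¹ mol/L

5.6×10⁻¹¹ M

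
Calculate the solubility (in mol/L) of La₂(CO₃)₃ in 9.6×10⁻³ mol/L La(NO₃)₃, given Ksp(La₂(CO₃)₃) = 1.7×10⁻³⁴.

4.1×10⁻¹¹ M

La₂(CO₃)₃(s) ⇌ 2 La³⁺(aq) + 3 CO₃²⁻(aq)
La³⁺ is already present at 9.6×10⁻³ mol/L. If s mol/L of La₂(CO₃)₃ dissolves, [CO₃²⁻] = 3s while [La³⁺] ≈ 9.6×10⁻³ mol/L.
Ksp = [La³⁺]^2[CO₃²⁻]^3 = (9.6×10⁻³)^2(3s)^3
(3s)^3 = 1.7×10⁻³⁴ / (9.6×10⁻³)^2 = 1.8×10⁻³⁰
s = 4.1×10⁻¹¹ mol/L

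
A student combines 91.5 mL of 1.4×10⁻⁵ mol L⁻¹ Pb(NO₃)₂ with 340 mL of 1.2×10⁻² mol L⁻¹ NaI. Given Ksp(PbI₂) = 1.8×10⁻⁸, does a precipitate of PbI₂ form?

Total volume after mixing = 91.5 + 340 = 431.5 mL.
[Pb²⁺] = (1.4×10⁻⁵)(91.5)/431.5 = 3.0×10⁻⁶ mol L⁻¹
[I⁻] = (1.2×10⁻²)(340)/431.5 = 9.5×10⁻³ mol L⁻¹
Q = [Pb²⁺][I⁻]^2 = 2.7×10⁻¹⁰
Q = 2.7×10⁻¹⁰ < Ksp = 1.8×10⁻⁸, so the solution is unsaturated and no precipitate forms.

No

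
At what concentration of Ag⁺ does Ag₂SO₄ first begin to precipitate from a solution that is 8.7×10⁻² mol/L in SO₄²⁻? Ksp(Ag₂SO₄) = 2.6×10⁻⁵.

Precipitation of each salt begins when its ion product equals Ksp.
Ag₂SO₄(s) ⇌ 2 Ag⁺(aq) + SO₄²⁻(aq)
Ksp = [Ag⁺]^2[SO₄²⁻] = [Ag⁺]^2(8.7×10⁻²)
[Ag⁺]^2 = 2.6×10⁻⁵ / (8.7×10⁻²) = 3.0×10⁻⁴
[Ag⁺] = 1.7×10⁻² mol/L

1.7×10⁻² M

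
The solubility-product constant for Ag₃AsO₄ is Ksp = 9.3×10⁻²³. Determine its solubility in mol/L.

1.4×10⁻⁶ M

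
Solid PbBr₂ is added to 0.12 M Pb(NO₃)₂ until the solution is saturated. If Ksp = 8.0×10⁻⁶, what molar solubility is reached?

4.1×10⁻³ M

PbBr₂(s) ⇌ Pb²⁺(aq) + 2 Br⁻(aq)
With Pb²⁺ already at 0.12 M and s small, take [Pb²⁺] ≈ 0.12 M and [Br⁻] = 2s.
Ksp = [Pb²⁺][Br⁻]^2 = (0.12)(2s)^2
(2s)^2 = 8.0×10⁻⁶ / (0.12) = 6.7×10⁻⁵
s = 4.1×10⁻³ M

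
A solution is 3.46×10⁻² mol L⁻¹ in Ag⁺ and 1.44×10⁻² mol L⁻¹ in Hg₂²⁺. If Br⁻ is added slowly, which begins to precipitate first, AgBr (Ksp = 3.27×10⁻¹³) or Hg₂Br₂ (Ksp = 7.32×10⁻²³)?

AgBr

A salt starts to precipitate once the ion product Q reaches its Ksp.
For AgBr: [Br⁻] = (Ksp/[Ag⁺]) = 9.45×10⁻¹² mol L⁻¹
For Hg₂Br₂: [Br⁻] = (Ksp/[Hg₂²⁺])^(1/2) = 7.13×10⁻¹¹ mol L⁻¹
AgBr requires the lower [Br⁻], so it precipitates first.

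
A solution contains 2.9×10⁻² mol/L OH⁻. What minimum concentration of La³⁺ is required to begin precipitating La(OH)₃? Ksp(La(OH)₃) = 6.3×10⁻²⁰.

2.6×10⁻¹⁵ M

Precipitation begins when Q = Ksp.
La(OH)₃(s) ⇌ La³⁺(aq) + 3 OH⁻(aq)
Ksp = [La³⁺][OH⁻]^3 = [La³⁺](2.9×10⁻²)^3
[La³⁺] = 6.3×10⁻²⁰ / (2.9×10⁻²)^3 = 2.6×10⁻¹⁵
[La³⁺] = 2.6×10⁻¹⁵ mol/L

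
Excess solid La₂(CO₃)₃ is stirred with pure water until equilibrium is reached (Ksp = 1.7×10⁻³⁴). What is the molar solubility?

6.9×10⁻⁸ M

La₂(CO₃)₃(s) ⇌ 2 La³⁺(aq) + 3 CO₃²⁻(aq)
Call the molar solubility s, so that [La³⁺] = 2s and [CO₃²⁻] = 3s.
Ksp = [La³⁺]^2[CO₃²⁻]^3 = (2s)^2 · (3s)^3 = 108s^5
108s^5 = 1.7×10⁻³⁴  ⇒  s^5 = 1.6×10⁻³⁶
s = 6.9×10⁻⁸ M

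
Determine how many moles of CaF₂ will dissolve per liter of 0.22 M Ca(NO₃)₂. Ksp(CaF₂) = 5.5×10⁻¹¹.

7.9×10⁻⁶ M

CaF₂(s) ⇌ Ca²⁺(aq) + 2 F⁻(aq)
Ca²⁺ is already present at 0.22 M. If s mol/L of CaF₂ dissolves, [F⁻] = 2s while [Ca²⁺] ≈ 0.22 M.
Ksp = [Ca²⁺][F⁻]^2 = (0.22)(2s)^2
(2s)^2 = 5.5×10⁻¹¹ / (0.22) = 2.5×10⁻¹⁰
s = 7.9×10⁻⁶ M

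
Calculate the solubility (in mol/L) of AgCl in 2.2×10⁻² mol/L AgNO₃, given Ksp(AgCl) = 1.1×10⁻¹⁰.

AgCl(s) ⇌ Ag⁺(aq) + Cl⁻(aq)
With Ag⁺ already at 2.2×10⁻² mol/L and s small, take [Ag⁺] ≈ 2.2×10⁻² mol/L and [Cl⁻] = s.
Ksp = [Ag⁺][Cl⁻] = (2.2×10⁻²)s
s = 1.1×10⁻¹⁰ / (2.2×10⁻²) = 5.0×10⁻⁹
s = 5.0×10⁻⁹ mol/L

5.0×10⁻⁹ M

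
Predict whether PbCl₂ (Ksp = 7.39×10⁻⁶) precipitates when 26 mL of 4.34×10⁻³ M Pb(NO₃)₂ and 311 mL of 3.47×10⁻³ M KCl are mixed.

After mixing, V = 26 mL + 311 mL = 337 mL.
[Pb²⁺] = (4.34×10⁻³)(26)/337 = 3.35×10⁻⁴ M
[Cl⁻] = (3.47×10⁻³)(311)/337 = 3.20×10⁻³ M
Q = [Pb²⁺][Cl⁻]^2 = 3.43×10⁻⁹
Q < Ksp (3.43×10⁻⁹ vs 7.39×10⁻⁶); the solution remains unsaturated and no precipitate forms.

No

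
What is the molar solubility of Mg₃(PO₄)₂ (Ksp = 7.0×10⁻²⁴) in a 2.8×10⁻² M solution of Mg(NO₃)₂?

Mg₃(PO₄)₂(s) ⇌ 3 Mg²⁺(aq) + 2 PO₄³⁻(aq)
With Mg²⁺ already at 2.8×10⁻² M and s small, take [Mg²⁺] ≈ 2.8×10⁻² M and [PO₄³⁻] = 2s.
Ksp = [Mg²⁺]^3[PO₄³⁻]^2 = (2.8×10⁻²)^3(2s)^2
(2s)^2 = 7.0×10⁻²⁴ / (2.8×10⁻²)^3 = 3.2×10⁻¹⁹
s = 2.8×10⁻¹⁰ M

2.8×10⁻¹⁰ M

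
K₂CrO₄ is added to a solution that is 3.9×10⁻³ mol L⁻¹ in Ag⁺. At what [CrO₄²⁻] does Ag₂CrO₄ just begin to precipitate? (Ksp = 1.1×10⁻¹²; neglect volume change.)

Precipitation begins when Q = Ksp.
Ag₂CrO₄(s) ⇌ 2 Ag⁺(aq) + CrO₄²⁻(aq)
Ksp = [Ag⁺]^2[CrO₄²⁻] = [CrO₄²⁻](3.9×10⁻³)^2
[CrO₄²⁻] = 1.1×10⁻¹² / (3.9×10⁻³)^2 = 7.2×10⁻⁸
[CrO₄²⁻] = 7.2×10⁻⁸ mol L⁻¹

7.2×10⁻⁸ M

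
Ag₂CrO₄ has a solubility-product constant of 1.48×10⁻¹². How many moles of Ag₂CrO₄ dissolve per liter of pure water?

Ag₂CrO₄(s) ⇌ 2 Ag⁺(aq) + CrO₄²⁻(aq)
Call the molar solubility s, so that [Ag⁺] = 2s and [CrO₄²⁻] = s.
Ksp = [Ag⁺]^2[CrO₄²⁻] = (2s)^2 · s = 4s^3
4s^3 = 1.48×10⁻¹²  ⇒  s^3 = 3.70×10⁻¹³
Taking the 3rd root, s = 7.18×10⁻⁵ mol L⁻¹.

7.18×10⁻⁵ M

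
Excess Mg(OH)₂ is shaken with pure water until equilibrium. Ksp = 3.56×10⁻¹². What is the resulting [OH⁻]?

Mg(OH)₂(s) ⇌ Mg²⁺(aq) + 2 OH⁻(aq)
With molar solubility s: [Mg²⁺] = s, [OH⁻] = 2s.
Ksp = [Mg²⁺][OH⁻]^2 = s · (2s)^2 = 4s^3 = 3.56×10⁻¹²
s = 9.62×10⁻⁵ M
[OH⁻] = 2s = 1.92×10⁻⁴ M

1.92×10⁻⁴ M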